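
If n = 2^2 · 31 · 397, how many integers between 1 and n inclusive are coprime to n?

φ(49228) = 49228 · (1 − 1/2) · (1 − 1/31) · (1 − 1/397)
       = 49228 · 11880/24614 = 23760.

23760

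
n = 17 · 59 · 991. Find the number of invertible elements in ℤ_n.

918720

φ(17) = 17 − 1 = 16.
φ(59) = 59 − 1 = 58.
φ(991) = 991 − 1 = 990.
Multiply: 16 · 58 · 990 = 918720.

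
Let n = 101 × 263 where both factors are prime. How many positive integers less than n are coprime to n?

For distinct primes, φ(pq) = (p−1)(q−1) = 100 × 262 = 26200.

26200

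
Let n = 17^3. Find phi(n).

4624

φ(17^3) = 17^2·(17−1) = 289·16 = 4624.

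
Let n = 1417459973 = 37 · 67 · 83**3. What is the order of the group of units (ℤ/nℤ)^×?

1342197648

φ(1417459973) = 1417459973 · (1 − 1/37) · (1 − 1/67) · (1 − 1/83)
       = 1417459973 · 194832/205757 = 1342197648.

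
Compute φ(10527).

Factor 10527: 10527 = 3 * 11^2 * 29.
φ(10527) = 10527 · (1 − 1/3) · (1 − 1/11) · (1 − 1/29)
       = 10527 · 560/957 = 6160.

6160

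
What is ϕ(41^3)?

φ(68921) = 68921 · (1 − 1/41)
       = 68921 · 40/41 = 67240.

67240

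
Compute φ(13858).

6240

First factor: 13858 = 2 · 13^2 · 41.
φ(2) = 2 − 1 = 1.
φ(13^2) = 13^1·(13−1) = 13·12 = 156.
φ(41) = 41 − 1 = 40.
Multiply: 1 · 156 · 40 = 6240.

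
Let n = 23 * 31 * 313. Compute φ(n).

205920

φ(23) = 23 − 1 = 22.
φ(31) = 31 − 1 = 30.
φ(313) = 313 − 1 = 312.
φ(223169) = 22 × 30 × 312 = 205920.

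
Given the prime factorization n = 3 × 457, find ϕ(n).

912

φ(3) = 3 − 1 = 2.
φ(457) = 457 − 1 = 456.
Multiply: 2 · 456 = 912.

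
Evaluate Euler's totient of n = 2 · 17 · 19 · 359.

103104

φ(2) = 2 − 1 = 1.
φ(17) = 17 − 1 = 16.
φ(19) = 19 − 1 = 18.
φ(359) = 359 − 1 = 358.
Since φ is multiplicative, φ(231914) = 1 · 16 · 18 · 358 = 103104.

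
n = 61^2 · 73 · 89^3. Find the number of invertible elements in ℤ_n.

φ(61^2) = 61^2 − 61^1 = 3721 − 61 = 3660.
φ(73) = 73 − 1 = 72.
φ(89^3) = 89^2·(89−1) = 7921·88 = 697048.
φ(191492844377) = 3660 × 72 × 697048 = 183686088960.

183686088960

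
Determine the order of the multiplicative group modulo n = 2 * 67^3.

φ(601526) = 601526 · (1 − 1/2) · (1 − 1/67)
       = 601526 · 66/134 = 296274.

296274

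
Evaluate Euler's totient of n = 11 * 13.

120

φ(11) = 11 − 1 = 10.
φ(13) = 13 − 1 = 12.
φ(143) = 10 × 12 = 120.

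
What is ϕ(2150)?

840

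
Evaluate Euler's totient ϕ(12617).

First factor: 12617 = 11 · 31 · 37.
φ(11) = 11 − 1 = 10.
φ(31) = 31 − 1 = 30.
φ(37) = 37 − 1 = 36.
Since φ is multiplicative, φ(12617) = 10 · 30 · 36 = 10800.

10800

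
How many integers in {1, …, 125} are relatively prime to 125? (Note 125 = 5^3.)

100

φ(125) = 125 · (1 − 1/5)
       = 125 · 4/5 = 100.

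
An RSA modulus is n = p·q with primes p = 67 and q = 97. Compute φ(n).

6336

φ(pq) = (p−1)(q−1) = 66 · 96 = 6336.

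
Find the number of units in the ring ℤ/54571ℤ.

First factor: 54571 = 11^3 · 41.
φ(11^3) = 11^3 − 11^2 = 1331 − 121 = 1210.
φ(41) = 41 − 1 = 40.
Multiply: 1210 · 40 = 48400.

48400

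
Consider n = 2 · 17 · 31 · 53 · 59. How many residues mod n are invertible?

1447680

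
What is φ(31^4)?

φ(31^4) = 31^4 − 31^3 = 923521 − 29791 = 893730.

893730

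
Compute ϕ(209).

180

Prime factorization: 209 = 11 × 19.
φ(11) = 11 − 1 = 10.
φ(19) = 19 − 1 = 18.
φ(209) = 10 × 18 = 180.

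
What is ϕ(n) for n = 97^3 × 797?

718998144

φ(97^3) = 97^2·(97−1) = 9409·96 = 903264.
φ(797) = 797 − 1 = 796.
φ(727400381) = 903264 × 796 = 718998144.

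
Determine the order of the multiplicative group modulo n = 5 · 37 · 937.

φ(173345) = 173345 · (1 − 1/5) · (1 − 1/37) · (1 − 1/937)
       = 173345 · 134784/173345 = 134784.

134784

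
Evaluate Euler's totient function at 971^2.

φ(971^2) = 971^1·(971−1) = 971·970 = 941870.

941870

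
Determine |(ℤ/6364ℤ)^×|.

3024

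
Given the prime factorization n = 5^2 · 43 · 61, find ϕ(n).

φ(65575) = 65575 · (1 − 1/5) · (1 − 1/43) · (1 − 1/61)
       = 65575 · 10080/13115 = 50400.

50400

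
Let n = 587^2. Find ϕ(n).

φ(587^2) = 587^2 − 587^1 = 344569 − 587 = 343982.

343982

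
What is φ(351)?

216

Factor 351: 351 = 3^3 × 13.
φ(351) = 351 · (1 − 1/3) · (1 − 1/13)
       = 351 · 24/39 = 216.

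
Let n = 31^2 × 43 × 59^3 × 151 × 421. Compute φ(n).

496826560440000

φ(31^2) = 31^1·(31−1) = 31·30 = 930.
φ(43) = 43 − 1 = 42.
φ(59^3) = 59^2·(59−1) = 3481·58 = 201898.
φ(151) = 151 − 1 = 150.
φ(421) = 421 − 1 = 420.
Since φ is multiplicative, φ(539519220705107) = 930 · 42 · 201898 · 150 · 420 = 496826560440000.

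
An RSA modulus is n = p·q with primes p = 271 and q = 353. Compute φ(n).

95040

φ(n) = (p − 1)(q − 1) = (271−1)(353−1) = 270·352 = 95040.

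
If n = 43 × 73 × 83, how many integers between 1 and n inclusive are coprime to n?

φ(43) = 43 − 1 = 42.
φ(73) = 73 − 1 = 72.
φ(83) = 83 − 1 = 82.
Since φ is multiplicative, φ(260537) = 42 · 72 · 82 = 247968.

247968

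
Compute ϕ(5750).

First factor: 5750 = 2 · 5^3 · 23.
φ(5750) = 5750 · (1 − 1/2) · (1 − 1/5) · (1 − 1/23)
       = 5750 · 88/230 = 2200.

2200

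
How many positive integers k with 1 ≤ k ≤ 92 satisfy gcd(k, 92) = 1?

First factor: 92 = 2^2 · 23.
φ(92) = 92 · (1 − 1/2) · (1 − 1/23)
       = 92 · 22/46 = 44.

44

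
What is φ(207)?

Prime factorization: 207 = 3^2 * 23.
φ(3^2) = 3^1·(3−1) = 3·2 = 6.
φ(23) = 23 − 1 = 22.
φ(207) = 6 × 22 = 132.

132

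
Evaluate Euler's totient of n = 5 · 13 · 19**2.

16416

φ(23465) = 23465 · (1 − 1/5) · (1 − 1/13) · (1 − 1/19)
       = 23465 · 864/1235 = 16416.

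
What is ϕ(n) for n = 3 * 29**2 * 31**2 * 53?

78536640

φ(3) = 3 − 1 = 2.
φ(29^2) = 29^1·(29−1) = 29·28 = 812.
φ(31^2) = 31^2 − 31^1 = 961 − 31 = 930.
φ(53) = 53 − 1 = 52.
Multiply: 2 · 812 · 930 · 52 = 78536640.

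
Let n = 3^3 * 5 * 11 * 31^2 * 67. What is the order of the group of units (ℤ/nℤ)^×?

φ(3^3) = 3^3 − 3^2 = 27 − 9 = 18.
φ(5) = 5 − 1 = 4.
φ(11) = 11 − 1 = 10.
φ(31^2) = 31^1·(31−1) = 31·30 = 930.
φ(67) = 67 − 1 = 66.
Multiply: 18 · 4 · 10 · 930 · 66 = 44193600.

44193600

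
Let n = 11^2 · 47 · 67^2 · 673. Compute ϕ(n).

15036215040

φ(11^2) = 11^1·(11−1) = 11·10 = 110.
φ(47) = 47 − 1 = 46.
φ(67^2) = 67^2 − 67^1 = 4489 − 67 = 4422.
φ(673) = 673 − 1 = 672.
φ(17180978639) = 110 × 46 × 4422 × 672 = 15036215040.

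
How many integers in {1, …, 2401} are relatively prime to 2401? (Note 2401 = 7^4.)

φ(7^4) = 7^4 − 7^3 = 2401 − 343 = 2058.

2058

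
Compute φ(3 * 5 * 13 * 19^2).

φ(70395) = 70395 · (1 − 1/3) · (1 − 1/5) · (1 − 1/13) · (1 − 1/19)
       = 70395 · 1728/3705 = 32832.

32832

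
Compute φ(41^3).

67240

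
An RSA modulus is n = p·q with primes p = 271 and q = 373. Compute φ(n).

100440

φ(n) = (p − 1)(q − 1) = (271−1)(373−1) = 270·372 = 100440.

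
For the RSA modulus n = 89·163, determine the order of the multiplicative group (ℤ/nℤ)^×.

φ(14507) = 14507 · (1 − 1/89) · (1 − 1/163)
       = 14507 · 14256/14507 = 14256.

14256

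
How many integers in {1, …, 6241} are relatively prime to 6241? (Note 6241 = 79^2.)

φ(79^2) = 79^1·(79−1) = 79·78 = 6162.

6162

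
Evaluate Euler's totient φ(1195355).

752640

Prime factorization: 1195355 = 5 · 7^3 · 17 · 41.
φ(5) = 5 − 1 = 4.
φ(7^3) = 7^2·(7−1) = 49·6 = 294.
φ(17) = 17 − 1 = 16.
φ(41) = 41 − 1 = 40.
Multiply: 4 · 294 · 16 · 40 = 752640.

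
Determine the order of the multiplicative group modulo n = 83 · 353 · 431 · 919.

11393775360

φ(83) = 83 − 1 = 82.
φ(353) = 353 − 1 = 352.
φ(431) = 431 − 1 = 430.
φ(919) = 919 − 1 = 918.
Since φ is multiplicative, φ(11605011611) = 82 · 352 · 430 · 918 = 11393775360.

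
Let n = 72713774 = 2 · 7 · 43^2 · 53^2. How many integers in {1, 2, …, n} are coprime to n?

29864016

φ(2) = 2 − 1 = 1.
φ(7) = 7 − 1 = 6.
φ(43^2) = 43^2 − 43^1 = 1849 − 43 = 1806.
φ(53^2) = 53^1·(53−1) = 53·52 = 2756.
Multiply: 1 · 6 · 1806 · 2756 = 29864016.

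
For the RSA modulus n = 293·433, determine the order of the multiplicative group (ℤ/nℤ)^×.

φ(126869) = 126869 · (1 − 1/293) · (1 − 1/433)
       = 126869 · 126144/126869 = 126144.

126144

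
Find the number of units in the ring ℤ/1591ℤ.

1512

Factor 1591: 1591 = 37 · 43.
φ(1591) = 1591 · (1 − 1/37) · (1 − 1/43)
       = 1591 · 1512/1591 = 1512.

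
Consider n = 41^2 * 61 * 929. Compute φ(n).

91315200

φ(41^2) = 41^2 − 41^1 = 1681 − 41 = 1640.
φ(61) = 61 − 1 = 60.
φ(929) = 929 − 1 = 928.
φ(95260589) = 1640 × 60 × 928 = 91315200.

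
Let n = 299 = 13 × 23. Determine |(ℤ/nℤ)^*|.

φ(13) = 13 − 1 = 12.
φ(23) = 23 − 1 = 22.
φ(299) = 12 × 22 = 264.

264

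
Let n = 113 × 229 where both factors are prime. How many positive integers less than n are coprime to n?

25536

φ(n) = (p − 1)(q − 1) = (113−1)(229−1) = 112·228 = 25536.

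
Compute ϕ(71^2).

φ(71^2) = 71^2 − 71^1 = 5041 − 71 = 4970.

4970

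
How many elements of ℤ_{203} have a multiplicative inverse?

168

Prime factorization: 203 = 7 · 29.
φ(7) = 7 − 1 = 6.
φ(29) = 29 − 1 = 28.
Since φ is multiplicative, φ(203) = 6 · 28 = 168.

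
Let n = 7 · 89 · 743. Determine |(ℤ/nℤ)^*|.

φ(7) = 7 − 1 = 6.
φ(89) = 89 − 1 = 88.
φ(743) = 743 − 1 = 742.
Multiply: 6 · 88 · 742 = 391776.

391776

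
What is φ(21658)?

8064

First factor: 21658 = 2 * 7^2 * 13 * 17.
φ(21658) = 21658 · (1 − 1/2) · (1 − 1/7) · (1 − 1/13) · (1 − 1/17)
       = 21658 · 1152/3094 = 8064.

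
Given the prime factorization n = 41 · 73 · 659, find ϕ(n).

1895040

φ(41) = 41 − 1 = 40.
φ(73) = 73 − 1 = 72.
φ(659) = 659 − 1 = 658.
Multiply: 40 · 72 · 658 = 1895040.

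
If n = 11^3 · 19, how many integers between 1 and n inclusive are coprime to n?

φ(11^3) = 11^2·(11−1) = 121·10 = 1210.
φ(19) = 19 − 1 = 18.
Since φ is multiplicative, φ(25289) = 1210 · 18 = 21780.

21780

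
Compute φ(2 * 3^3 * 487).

8748

φ(26298) = 26298 · (1 − 1/2) · (1 − 1/3) · (1 − 1/487)
       = 26298 · 972/2922 = 8748.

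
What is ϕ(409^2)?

φ(409^2) = 409^2 − 409^1 = 167281 − 409 = 166872.

166872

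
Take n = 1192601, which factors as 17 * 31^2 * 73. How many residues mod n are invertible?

1071360

φ(1192601) = 1192601 · (1 − 1/17) · (1 − 1/31) · (1 − 1/73)
       = 1192601 · 34560/38471 = 1071360.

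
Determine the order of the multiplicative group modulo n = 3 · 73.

144

φ(3) = 3 − 1 = 2.
φ(73) = 73 − 1 = 72.
φ(219) = 2 × 72 = 144.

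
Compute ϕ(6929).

6240

Factor 6929: 6929 = 13^2 · 41.
φ(13^2) = 13^1·(13−1) = 13·12 = 156.
φ(41) = 41 − 1 = 40.
Multiply: 156 · 40 = 6240.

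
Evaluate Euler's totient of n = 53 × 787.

40872

φ(53) = 53 − 1 = 52.
φ(787) = 787 − 1 = 786.
Since φ is multiplicative, φ(41711) = 52 · 786 = 40872.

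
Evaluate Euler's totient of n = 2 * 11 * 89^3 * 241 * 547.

913411699200

φ(2044546863986) = 2044546863986 · (1 − 1/2) · (1 − 1/11) · (1 − 1/89) · (1 − 1/241) · (1 − 1/547)
       = 2044546863986 · 115315200/258117266 = 913411699200.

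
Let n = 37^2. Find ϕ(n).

1332

φ(37^2) = 37^2 − 37^1 = 1369 − 37 = 1332.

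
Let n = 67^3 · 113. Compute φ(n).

φ(67^3) = 67^3 − 67^2 = 300763 − 4489 = 296274.
φ(113) = 113 − 1 = 112.
Since φ is multiplicative, φ(33986219) = 296274 · 112 = 33182688.

33182688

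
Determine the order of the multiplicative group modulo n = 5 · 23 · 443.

38896

φ(50945) = 50945 · (1 − 1/5) · (1 − 1/23) · (1 − 1/443)
       = 50945 · 38896/50945 = 38896.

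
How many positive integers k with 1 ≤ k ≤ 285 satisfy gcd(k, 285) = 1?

Prime factorization: 285 = 3 * 5 * 19.
φ(3) = 3 − 1 = 2.
φ(5) = 5 − 1 = 4.
φ(19) = 19 − 1 = 18.
Since φ is multiplicative, φ(285) = 2 · 4 · 18 = 144.

144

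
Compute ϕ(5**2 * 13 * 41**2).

393600

φ(546325) = 546325 · (1 − 1/5) · (1 − 1/13) · (1 − 1/41)
       = 546325 · 1920/2665 = 393600.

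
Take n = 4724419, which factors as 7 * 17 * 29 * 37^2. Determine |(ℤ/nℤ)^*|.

3580416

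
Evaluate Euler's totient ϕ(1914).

First factor: 1914 = 2 × 3 × 11 × 29.
φ(1914) = 1914 · (1 − 1/2) · (1 − 1/3) · (1 − 1/11) · (1 − 1/29)
       = 1914 · 560/1914 = 560.

560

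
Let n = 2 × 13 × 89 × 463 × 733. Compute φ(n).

357122304

φ(785323006) = 785323006 · (1 − 1/2) · (1 − 1/13) · (1 − 1/89) · (1 − 1/463) · (1 − 1/733)
       = 785323006 · 357122304/785323006 = 357122304.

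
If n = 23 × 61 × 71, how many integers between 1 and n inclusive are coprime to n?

φ(99613) = 99613 · (1 − 1/23) · (1 − 1/61) · (1 − 1/71)
       = 99613 · 92400/99613 = 92400.

92400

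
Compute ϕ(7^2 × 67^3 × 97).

1194576768

φ(1429526539) = 1429526539 · (1 − 1/7) · (1 − 1/67) · (1 − 1/97)
       = 1429526539 · 38016/45493 = 1194576768.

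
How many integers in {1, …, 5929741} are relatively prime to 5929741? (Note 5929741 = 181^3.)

5896980

φ(181^3) = 181^2·(181−1) = 32761·180 = 5896980.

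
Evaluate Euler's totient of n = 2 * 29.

28

φ(2) = 2 − 1 = 1.
φ(29) = 29 − 1 = 28.
Since φ is multiplicative, φ(58) = 1 · 28 = 28.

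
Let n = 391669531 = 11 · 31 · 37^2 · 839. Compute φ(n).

334864800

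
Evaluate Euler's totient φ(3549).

1872

Prime factorization: 3549 = 3 * 7 * 13**2.
φ(3) = 3 − 1 = 2.
φ(7) = 7 − 1 = 6.
φ(13^2) = 13^2 − 13^1 = 169 − 13 = 156.
Since φ is multiplicative, φ(3549) = 2 · 6 · 156 = 1872.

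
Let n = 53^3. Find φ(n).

146068

φ(53^3) = 53^3 − 53^2 = 148877 − 2809 = 146068.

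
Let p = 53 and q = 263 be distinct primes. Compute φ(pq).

13624

For distinct primes, φ(pq) = (p−1)(q−1) = 52 × 262 = 13624.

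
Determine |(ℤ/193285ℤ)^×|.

Factor 193285: 193285 = 5 · 29 · 31 · 43.
φ(5) = 5 − 1 = 4.
φ(29) = 29 − 1 = 28.
φ(31) = 31 − 1 = 30.
φ(43) = 43 − 1 = 42.
Multiply: 4 · 28 · 30 · 42 = 141120.

141120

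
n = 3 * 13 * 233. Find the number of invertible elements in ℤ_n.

5568

φ(9087) = 9087 · (1 − 1/3) · (1 − 1/13) · (1 − 1/233)
       = 9087 · 5568/9087 = 5568.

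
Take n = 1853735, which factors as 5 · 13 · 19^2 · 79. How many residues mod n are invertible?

1280448

φ(1853735) = 1853735 · (1 − 1/5) · (1 − 1/13) · (1 − 1/19) · (1 − 1/79)
       = 1853735 · 67392/97565 = 1280448.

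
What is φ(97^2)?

9312

φ(9409) = 9409 · (1 − 1/97)
       = 9409 · 96/97 = 9312.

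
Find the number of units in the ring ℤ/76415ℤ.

First factor: 76415 = 5 · 17 · 29 · 31.
φ(76415) = 76415 · (1 − 1/5) · (1 − 1/17) · (1 − 1/29) · (1 − 1/31)
       = 76415 · 53760/76415 = 53760.

53760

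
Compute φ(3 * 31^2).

φ(3) = 3 − 1 = 2.
φ(31^2) = 31^2 − 31^1 = 961 − 31 = 930.
Since φ is multiplicative, φ(2883) = 2 · 930 = 1860.

1860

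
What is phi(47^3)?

101614

φ(47^3) = 47^3 − 47^2 = 103823 − 2209 = 101614.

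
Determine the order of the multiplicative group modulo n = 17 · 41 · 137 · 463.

40212480

φ(44211407) = 44211407 · (1 − 1/17) · (1 − 1/41) · (1 − 1/137) · (1 − 1/463)
       = 44211407 · 40212480/44211407 = 40212480.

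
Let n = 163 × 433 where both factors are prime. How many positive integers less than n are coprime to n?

69984

φ(70579) = 70579 · (1 − 1/163) · (1 − 1/433)
       = 70579 · 69984/70579 = 69984.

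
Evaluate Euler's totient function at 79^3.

φ(79^3) = 79^3 − 79^2 = 493039 − 6241 = 486798.

486798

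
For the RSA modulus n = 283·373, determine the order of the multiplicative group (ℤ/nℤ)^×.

φ(pq) = (p−1)(q−1) = 282 · 372 = 104904.

104904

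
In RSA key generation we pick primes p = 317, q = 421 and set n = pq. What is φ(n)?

132720

For distinct primes, φ(pq) = (p−1)(q−1) = 316 × 420 = 132720.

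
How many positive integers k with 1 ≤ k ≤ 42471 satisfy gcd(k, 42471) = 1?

23760

First factor: 42471 = 3^3 · 11^2 · 13.
φ(42471) = 42471 · (1 − 1/3) · (1 − 1/11) · (1 − 1/13)
       = 42471 · 240/429 = 23760.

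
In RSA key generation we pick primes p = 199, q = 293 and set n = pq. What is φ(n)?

57816

φ(199) = 199 − 1 = 198.
φ(293) = 293 − 1 = 292.
φ(58307) = 198 × 292 = 57816.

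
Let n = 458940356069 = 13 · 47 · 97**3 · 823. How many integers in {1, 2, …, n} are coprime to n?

φ(13) = 13 − 1 = 12.
φ(47) = 47 − 1 = 46.
φ(97^3) = 97^3 − 97^2 = 912673 − 9409 = 903264.
φ(823) = 823 − 1 = 822.
Multiply: 12 · 46 · 903264 · 822 = 409850620416.

409850620416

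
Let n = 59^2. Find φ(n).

φ(59^2) = 59^1·(59−1) = 59·58 = 3422.

3422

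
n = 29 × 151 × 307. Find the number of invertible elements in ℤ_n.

1285200

φ(1344353) = 1344353 · (1 − 1/29) · (1 − 1/151) · (1 − 1/307)
       = 1344353 · 1285200/1344353 = 1285200.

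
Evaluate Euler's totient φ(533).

480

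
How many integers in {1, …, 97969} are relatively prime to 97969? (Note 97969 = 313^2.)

φ(313^2) = 313^1·(313−1) = 313·312 = 97656.

97656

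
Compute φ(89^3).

φ(89^3) = 89^3 − 89^2 = 704969 − 7921 = 697048.

697048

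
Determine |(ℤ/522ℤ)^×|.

168

Prime factorization: 522 = 2 * 3^2 * 29.
φ(522) = 522 · (1 − 1/2) · (1 − 1/3) · (1 − 1/29)
       = 522 · 56/174 = 168.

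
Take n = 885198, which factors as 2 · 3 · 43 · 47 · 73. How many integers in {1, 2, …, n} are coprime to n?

φ(885198) = 885198 · (1 − 1/2) · (1 − 1/3) · (1 − 1/43) · (1 − 1/47) · (1 − 1/73)
       = 885198 · 278208/885198 = 278208.

278208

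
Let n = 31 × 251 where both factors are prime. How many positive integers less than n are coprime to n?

7500

φ(7781) = 7781 · (1 − 1/31) · (1 − 1/251)
       = 7781 · 7500/7781 = 7500.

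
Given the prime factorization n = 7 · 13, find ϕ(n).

φ(7) = 7 − 1 = 6.
φ(13) = 13 − 1 = 12.
Since φ is multiplicative, φ(91) = 6 · 12 = 72.

72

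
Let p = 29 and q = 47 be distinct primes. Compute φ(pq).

φ(29) = 29 − 1 = 28.
φ(47) = 47 − 1 = 46.
φ(1363) = 28 × 46 = 1288.

1288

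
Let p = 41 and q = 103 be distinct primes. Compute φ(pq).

φ(n) = (p − 1)(q − 1) = (41−1)(103−1) = 40·102 = 4080.

4080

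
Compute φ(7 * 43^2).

10836

φ(7) = 7 − 1 = 6.
φ(43^2) = 43^1·(43−1) = 43·42 = 1806.
φ(12943) = 6 × 1806 = 10836.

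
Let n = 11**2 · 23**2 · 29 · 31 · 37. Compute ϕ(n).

φ(11^2) = 11^1·(11−1) = 11·10 = 110.
φ(23^2) = 23^1·(23−1) = 23·22 = 506.
φ(29) = 29 − 1 = 28.
φ(31) = 31 − 1 = 30.
φ(37) = 37 − 1 = 36.
φ(2129131367) = 110 × 506 × 28 × 30 × 36 = 1683158400.

1683158400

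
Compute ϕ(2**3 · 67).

264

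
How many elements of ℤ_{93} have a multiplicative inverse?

First factor: 93 = 3 * 31.
φ(93) = 93 · (1 − 1/3) · (1 − 1/31)
       = 93 · 60/93 = 60.

60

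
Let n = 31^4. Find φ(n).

φ(923521) = 923521 · (1 − 1/31)
       = 923521 · 30/31 = 893730.

893730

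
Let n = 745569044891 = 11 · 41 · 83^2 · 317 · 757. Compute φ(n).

φ(11) = 11 − 1 = 10.
φ(41) = 41 − 1 = 40.
φ(83^2) = 83^2 − 83^1 = 6889 − 83 = 6806.
φ(317) = 317 − 1 = 316.
φ(757) = 757 − 1 = 756.
Since φ is multiplicative, φ(745569044891) = 10 · 40 · 6806 · 316 · 756 = 650370470400.

650370470400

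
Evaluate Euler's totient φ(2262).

672

First factor: 2262 = 2 · 3 · 13 · 29.
φ(2262) = 2262 · (1 − 1/2) · (1 − 1/3) · (1 − 1/13) · (1 − 1/29)
       = 2262 · 672/2262 = 672.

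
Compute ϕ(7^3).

294

φ(343) = 343 · (1 − 1/7)
       = 343 · 6/7 = 294.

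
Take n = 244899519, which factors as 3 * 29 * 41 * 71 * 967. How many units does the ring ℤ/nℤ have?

φ(244899519) = 244899519 · (1 − 1/3) · (1 − 1/29) · (1 − 1/41) · (1 − 1/71) · (1 − 1/967)
       = 244899519 · 151468800/244899519 = 151468800.

151468800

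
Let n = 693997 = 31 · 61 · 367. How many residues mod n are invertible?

φ(31) = 31 − 1 = 30.
φ(61) = 61 − 1 = 60.
φ(367) = 367 − 1 = 366.
φ(693997) = 30 × 60 × 366 = 658800.

658800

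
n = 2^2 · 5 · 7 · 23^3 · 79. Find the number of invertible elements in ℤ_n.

43572672

φ(134567020) = 134567020 · (1 − 1/2) · (1 − 1/5) · (1 − 1/7) · (1 − 1/23) · (1 − 1/79)
       = 134567020 · 41184/127190 = 43572672.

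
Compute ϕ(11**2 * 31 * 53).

φ(198803) = 198803 · (1 − 1/11) · (1 − 1/31) · (1 − 1/53)
       = 198803 · 15600/18073 = 171600.

171600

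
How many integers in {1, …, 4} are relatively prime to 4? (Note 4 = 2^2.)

2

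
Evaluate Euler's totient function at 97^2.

φ(97^2) = 97^2 − 97^1 = 9409 − 97 = 9312.

9312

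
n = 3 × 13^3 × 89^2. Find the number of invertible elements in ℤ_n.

31766592

φ(3) = 3 − 1 = 2.
φ(13^3) = 13^3 − 13^2 = 2197 − 169 = 2028.
φ(89^2) = 89^1·(89−1) = 89·88 = 7832.
Since φ is multiplicative, φ(52207311) = 2 · 2028 · 7832 = 31766592.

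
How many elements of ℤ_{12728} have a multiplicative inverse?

Factor 12728: 12728 = 2^3 × 37 × 43.
φ(2^3) = 2^2·(2−1) = 4·1 = 4.
φ(37) = 37 − 1 = 36.
φ(43) = 43 − 1 = 42.
Multiply: 4 · 36 · 42 = 6048.

6048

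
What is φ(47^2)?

2162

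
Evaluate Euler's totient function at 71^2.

φ(5041) = 5041 · (1 − 1/71)
       = 5041 · 70/71 = 4970.

4970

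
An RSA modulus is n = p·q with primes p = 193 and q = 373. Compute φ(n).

φ(pq) = (p−1)(q−1) = 192 · 372 = 71424.

71424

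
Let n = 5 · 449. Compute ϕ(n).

φ(2245) = 2245 · (1 − 1/5) · (1 − 1/449)
       = 2245 · 1792/2245 = 1792.

1792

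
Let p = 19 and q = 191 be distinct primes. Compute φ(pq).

3420

For distinct primes, φ(pq) = (p−1)(q−1) = 18 × 190 = 3420.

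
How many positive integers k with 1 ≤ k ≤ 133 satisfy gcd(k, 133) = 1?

108

133 = 7 · 19.
φ(133) = 133 · (1 − 1/7) · (1 − 1/19)
       = 133 · 108/133 = 108.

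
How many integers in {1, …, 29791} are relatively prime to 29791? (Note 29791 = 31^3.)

φ(31^3) = 31^3 − 31^2 = 29791 − 961 = 28830.

28830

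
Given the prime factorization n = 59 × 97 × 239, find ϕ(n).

1325184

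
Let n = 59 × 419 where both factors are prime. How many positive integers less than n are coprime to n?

24244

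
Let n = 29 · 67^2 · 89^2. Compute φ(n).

969726912

φ(1031163701) = 1031163701 · (1 − 1/29) · (1 − 1/67) · (1 − 1/89)
       = 1031163701 · 162624/172927 = 969726912.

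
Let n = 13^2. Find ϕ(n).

156

φ(13^2) = 13^2 − 13^1 = 169 − 13 = 156.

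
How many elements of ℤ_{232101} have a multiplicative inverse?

First factor: 232101 = 3^2 · 17 · 37 · 41.
φ(3^2) = 3^1·(3−1) = 3·2 = 6.
φ(17) = 17 − 1 = 16.
φ(37) = 37 − 1 = 36.
φ(41) = 41 − 1 = 40.
Multiply: 6 · 16 · 36 · 40 = 138240.

138240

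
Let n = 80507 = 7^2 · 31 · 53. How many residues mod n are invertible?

65520

φ(80507) = 80507 · (1 − 1/7) · (1 − 1/31) · (1 − 1/53)
       = 80507 · 9360/11501 = 65520.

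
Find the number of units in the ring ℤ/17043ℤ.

9504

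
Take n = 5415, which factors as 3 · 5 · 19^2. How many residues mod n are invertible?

2736

φ(5415) = 5415 · (1 − 1/3) · (1 − 1/5) · (1 − 1/19)
       = 5415 · 144/285 = 2736.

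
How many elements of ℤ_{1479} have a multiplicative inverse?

1479 = 3 · 17 · 29.
φ(1479) = 1479 · (1 − 1/3) · (1 − 1/17) · (1 − 1/29)
       = 1479 · 896/1479 = 896.

896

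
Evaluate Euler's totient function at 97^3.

φ(912673) = 912673 · (1 − 1/97)
       = 912673 · 96/97 = 903264.

903264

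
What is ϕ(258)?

84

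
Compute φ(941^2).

884540

φ(885481) = 885481 · (1 − 1/941)
       = 885481 · 940/941 = 884540.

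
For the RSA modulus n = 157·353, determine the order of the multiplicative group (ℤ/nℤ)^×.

φ(55421) = 55421 · (1 − 1/157) · (1 − 1/353)
       = 55421 · 54912/55421 = 54912.

54912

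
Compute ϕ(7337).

6160

First factor: 7337 = 11 · 23 · 29.
φ(11) = 11 − 1 = 10.
φ(23) = 23 − 1 = 22.
φ(29) = 29 − 1 = 28.
Multiply: 10 · 22 · 28 = 6160.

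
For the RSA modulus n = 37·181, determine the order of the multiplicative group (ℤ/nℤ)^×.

φ(pq) = (p−1)(q−1) = 36 · 180 = 6480.

6480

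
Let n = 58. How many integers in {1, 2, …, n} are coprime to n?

28

58 = 2 × 29.
φ(2) = 2 − 1 = 1.
φ(29) = 29 − 1 = 28.
Multiply: 1 · 28 = 28.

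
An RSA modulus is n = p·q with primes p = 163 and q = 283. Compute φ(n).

φ(163) = 163 − 1 = 162.
φ(283) = 283 − 1 = 282.
Since φ is multiplicative, φ(46129) = 162 · 282 = 45684.

45684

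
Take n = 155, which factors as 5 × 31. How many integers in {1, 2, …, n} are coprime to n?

φ(5) = 5 − 1 = 4.
φ(31) = 31 − 1 = 30.
φ(155) = 4 × 30 = 120.

120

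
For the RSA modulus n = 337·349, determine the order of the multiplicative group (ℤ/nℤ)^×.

116928

φ(337) = 337 − 1 = 336.
φ(349) = 349 − 1 = 348.
Since φ is multiplicative, φ(117613) = 336 · 348 = 116928.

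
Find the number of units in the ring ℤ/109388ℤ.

Factor 109388: 109388 = 2**2 * 23 * 29 * 41.
φ(109388) = 109388 · (1 − 1/2) · (1 − 1/23) · (1 − 1/29) · (1 − 1/41)
       = 109388 · 24640/54694 = 49280.

49280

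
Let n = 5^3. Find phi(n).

φ(5^3) = 5^3 − 5^2 = 125 − 25 = 100.

100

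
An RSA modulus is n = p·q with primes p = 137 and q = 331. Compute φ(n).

φ(n) = (p − 1)(q − 1) = (137−1)(331−1) = 136·330 = 44880.

44880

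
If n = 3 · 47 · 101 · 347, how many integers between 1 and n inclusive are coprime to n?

3183200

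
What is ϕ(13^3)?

2028

φ(2197) = 2197 · (1 − 1/13)
       = 2197 · 12/13 = 2028.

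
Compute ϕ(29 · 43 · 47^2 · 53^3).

371379642816

φ(410100008371) = 410100008371 · (1 − 1/29) · (1 − 1/43) · (1 − 1/47) · (1 − 1/53)
       = 410100008371 · 2812992/3106277 = 371379642816.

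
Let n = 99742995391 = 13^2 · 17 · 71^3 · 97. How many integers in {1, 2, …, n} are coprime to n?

84553297920

φ(99742995391) = 99742995391 · (1 − 1/13) · (1 − 1/17) · (1 − 1/71) · (1 − 1/97)
       = 99742995391 · 1290240/1522027 = 84553297920.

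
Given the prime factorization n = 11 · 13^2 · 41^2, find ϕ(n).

φ(3124979) = 3124979 · (1 − 1/11) · (1 − 1/13) · (1 − 1/41)
       = 3124979 · 4800/5863 = 2558400.

2558400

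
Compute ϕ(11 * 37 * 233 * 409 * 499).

φ(11) = 11 − 1 = 10.
φ(37) = 37 − 1 = 36.
φ(233) = 233 − 1 = 232.
φ(409) = 409 − 1 = 408.
φ(499) = 499 − 1 = 498.
φ(19354153621) = 10 × 36 × 232 × 408 × 498 = 16969927680.

16969927680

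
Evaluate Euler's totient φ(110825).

72000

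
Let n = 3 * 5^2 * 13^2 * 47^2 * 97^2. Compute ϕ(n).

125627074560

φ(263443296675) = 263443296675 · (1 − 1/3) · (1 − 1/5) · (1 − 1/13) · (1 − 1/47) · (1 − 1/97)
       = 263443296675 · 423936/889005 = 125627074560.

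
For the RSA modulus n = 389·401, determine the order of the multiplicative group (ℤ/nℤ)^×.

φ(389) = 389 − 1 = 388.
φ(401) = 401 − 1 = 400.
Since φ is multiplicative, φ(155989) = 388 · 400 = 155200.

155200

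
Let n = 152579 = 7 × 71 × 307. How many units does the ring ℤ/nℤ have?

φ(152579) = 152579 · (1 − 1/7) · (1 − 1/71) · (1 − 1/307)
       = 152579 · 128520/152579 = 128520.

128520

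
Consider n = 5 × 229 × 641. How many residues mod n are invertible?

583680

φ(5) = 5 − 1 = 4.
φ(229) = 229 − 1 = 228.
φ(641) = 641 − 1 = 640.
φ(733945) = 4 × 228 × 640 = 583680.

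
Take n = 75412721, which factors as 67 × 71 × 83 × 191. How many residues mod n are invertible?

φ(67) = 67 − 1 = 66.
φ(71) = 71 − 1 = 70.
φ(83) = 83 − 1 = 82.
φ(191) = 191 − 1 = 190.
Multiply: 66 · 70 · 82 · 190 = 71979600.

71979600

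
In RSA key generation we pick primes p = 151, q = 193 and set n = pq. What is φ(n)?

φ(151) = 151 − 1 = 150.
φ(193) = 193 − 1 = 192.
Since φ is multiplicative, φ(29143) = 150 · 192 = 28800.

28800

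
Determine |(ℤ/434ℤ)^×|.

Factor 434: 434 = 2 × 7 × 31.
φ(434) = 434 · (1 − 1/2) · (1 − 1/7) · (1 − 1/31)
       = 434 · 180/434 = 180.

180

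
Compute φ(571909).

483840

Prime factorization: 571909 = 13 * 29 * 37 * 41.
φ(13) = 13 − 1 = 12.
φ(29) = 29 − 1 = 28.
φ(37) = 37 − 1 = 36.
φ(41) = 41 − 1 = 40.
Since φ is multiplicative, φ(571909) = 12 · 28 · 36 · 40 = 483840.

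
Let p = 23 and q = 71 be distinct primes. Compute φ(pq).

φ(1633) = 1633 · (1 − 1/23) · (1 − 1/71)
       = 1633 · 1540/1633 = 1540.

1540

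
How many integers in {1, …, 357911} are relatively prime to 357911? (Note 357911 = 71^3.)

φ(71^3) = 71^3 − 71^2 = 357911 − 5041 = 352870.

352870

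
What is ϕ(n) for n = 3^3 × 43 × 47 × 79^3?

φ(26903659113) = 26903659113 · (1 − 1/3) · (1 − 1/43) · (1 − 1/47) · (1 − 1/79)
       = 26903659113 · 301392/478977 = 16928887248.

16928887248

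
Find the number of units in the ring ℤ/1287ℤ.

1287 = 3^2 * 11 * 13.
φ(1287) = 1287 · (1 − 1/3) · (1 − 1/11) · (1 − 1/13)
       = 1287 · 240/429 = 720.

720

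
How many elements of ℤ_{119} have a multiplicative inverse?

First factor: 119 = 7 · 17.
φ(7) = 7 − 1 = 6.
φ(17) = 17 − 1 = 16.
φ(119) = 6 × 16 = 96.

96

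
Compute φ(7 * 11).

φ(77) = 77 · (1 − 1/7) · (1 − 1/11)
       = 77 · 60/77 = 60.

60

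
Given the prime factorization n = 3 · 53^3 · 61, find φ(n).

φ(27244491) = 27244491 · (1 − 1/3) · (1 − 1/53) · (1 − 1/61)
       = 27244491 · 6240/9699 = 17528160.

17528160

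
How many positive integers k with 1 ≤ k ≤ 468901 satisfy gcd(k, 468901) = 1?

399168

First factor: 468901 = 19 × 23 × 29 × 37.
φ(19) = 19 − 1 = 18.
φ(23) = 23 − 1 = 22.
φ(29) = 29 − 1 = 28.
φ(37) = 37 − 1 = 36.
Multiply: 18 · 22 · 28 · 36 = 399168.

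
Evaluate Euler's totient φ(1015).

672

Factor 1015: 1015 = 5 × 7 × 29.
φ(5) = 5 − 1 = 4.
φ(7) = 7 − 1 = 6.
φ(29) = 29 − 1 = 28.
Since φ is multiplicative, φ(1015) = 4 · 6 · 28 = 672.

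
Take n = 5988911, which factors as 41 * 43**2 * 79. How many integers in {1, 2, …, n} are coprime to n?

5634720

φ(5988911) = 5988911 · (1 − 1/41) · (1 − 1/43) · (1 − 1/79)
       = 5988911 · 131040/139277 = 5634720.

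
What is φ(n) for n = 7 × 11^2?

660

φ(7) = 7 − 1 = 6.
φ(11^2) = 11^1·(11−1) = 11·10 = 110.
Since φ is multiplicative, φ(847) = 6 · 110 = 660.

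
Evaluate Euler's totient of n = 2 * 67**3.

296274

φ(601526) = 601526 · (1 − 1/2) · (1 − 1/67)
       = 601526 · 66/134 = 296274.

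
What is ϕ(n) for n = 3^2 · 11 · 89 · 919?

4847040

φ(3^2) = 3^1·(3−1) = 3·2 = 6.
φ(11) = 11 − 1 = 10.
φ(89) = 89 − 1 = 88.
φ(919) = 919 − 1 = 918.
φ(8097309) = 6 × 10 × 88 × 918 = 4847040.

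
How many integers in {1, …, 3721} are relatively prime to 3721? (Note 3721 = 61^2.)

3660

φ(3721) = 3721 · (1 − 1/61)
       = 3721 · 60/61 = 3660.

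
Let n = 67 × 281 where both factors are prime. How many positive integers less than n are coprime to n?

18480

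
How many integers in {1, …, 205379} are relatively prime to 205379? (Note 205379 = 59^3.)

φ(205379) = 205379 · (1 − 1/59)
       = 205379 · 58/59 = 201898.

201898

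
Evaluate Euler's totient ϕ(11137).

Prime factorization: 11137 = 7 · 37 · 43.
φ(7) = 7 − 1 = 6.
φ(37) = 37 − 1 = 36.
φ(43) = 43 − 1 = 42.
Since φ is multiplicative, φ(11137) = 6 · 36 · 42 = 9072.

9072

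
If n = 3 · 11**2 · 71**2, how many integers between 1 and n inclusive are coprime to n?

1093400

φ(1829883) = 1829883 · (1 − 1/3) · (1 − 1/11) · (1 − 1/71)
       = 1829883 · 1400/2343 = 1093400.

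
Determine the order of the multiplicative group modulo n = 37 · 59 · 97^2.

19443456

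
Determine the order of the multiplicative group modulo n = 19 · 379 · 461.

3129840

φ(3319661) = 3319661 · (1 − 1/19) · (1 − 1/379) · (1 − 1/461)
       = 3319661 · 3129840/3319661 = 3129840.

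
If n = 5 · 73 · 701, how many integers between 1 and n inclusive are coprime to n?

201600

φ(5) = 5 − 1 = 4.
φ(73) = 73 − 1 = 72.
φ(701) = 701 − 1 = 700.
Multiply: 4 · 72 · 700 = 201600.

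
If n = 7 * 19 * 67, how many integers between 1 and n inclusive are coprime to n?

7128

φ(7) = 7 − 1 = 6.
φ(19) = 19 − 1 = 18.
φ(67) = 67 − 1 = 66.
φ(8911) = 6 × 18 × 66 = 7128.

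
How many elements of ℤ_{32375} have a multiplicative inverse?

21600

First factor: 32375 = 5^3 × 7 × 37.
φ(32375) = 32375 · (1 − 1/5) · (1 − 1/7) · (1 − 1/37)
       = 32375 · 864/1295 = 21600.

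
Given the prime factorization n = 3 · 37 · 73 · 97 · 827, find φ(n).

φ(3) = 3 − 1 = 2.
φ(37) = 37 − 1 = 36.
φ(73) = 73 − 1 = 72.
φ(97) = 97 − 1 = 96.
φ(827) = 827 − 1 = 826.
Multiply: 2 · 36 · 72 · 96 · 826 = 411070464.

411070464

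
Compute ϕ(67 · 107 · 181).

φ(67) = 67 − 1 = 66.
φ(107) = 107 − 1 = 106.
φ(181) = 181 − 1 = 180.
Since φ is multiplicative, φ(1297589) = 66 · 106 · 180 = 1259280.

1259280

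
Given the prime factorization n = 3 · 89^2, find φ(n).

15664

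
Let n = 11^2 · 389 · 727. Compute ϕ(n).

30985680

φ(34219163) = 34219163 · (1 − 1/11) · (1 − 1/389) · (1 − 1/727)
       = 34219163 · 2816880/3110833 = 30985680.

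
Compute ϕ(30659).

First factor: 30659 = 23 · 31 · 43.
φ(23) = 23 − 1 = 22.
φ(31) = 31 − 1 = 30.
φ(43) = 43 − 1 = 42.
Multiply: 22 · 30 · 42 = 27720.

27720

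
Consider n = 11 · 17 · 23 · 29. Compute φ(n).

φ(124729) = 124729 · (1 − 1/11) · (1 − 1/17) · (1 − 1/23) · (1 − 1/29)
       = 124729 · 98560/124729 = 98560.

98560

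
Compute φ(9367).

8064

9367 = 17 × 19 × 29.
φ(9367) = 9367 · (1 − 1/17) · (1 − 1/19) · (1 − 1/29)
       = 9367 · 8064/9367 = 8064.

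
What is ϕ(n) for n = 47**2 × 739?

φ(47^2) = 47^2 − 47^1 = 2209 − 47 = 2162.
φ(739) = 739 − 1 = 738.
Multiply: 2162 · 738 = 1595556.

1595556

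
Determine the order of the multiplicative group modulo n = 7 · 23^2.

φ(3703) = 3703 · (1 − 1/7) · (1 − 1/23)
       = 3703 · 132/161 = 3036.

3036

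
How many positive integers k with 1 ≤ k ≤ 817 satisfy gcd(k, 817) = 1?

First factor: 817 = 19 · 43.
φ(19) = 19 − 1 = 18.
φ(43) = 43 − 1 = 42.
Multiply: 18 · 42 = 756.

756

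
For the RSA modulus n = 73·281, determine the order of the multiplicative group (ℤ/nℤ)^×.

20160

φ(73) = 73 − 1 = 72.
φ(281) = 281 − 1 = 280.
φ(20513) = 72 × 280 = 20160.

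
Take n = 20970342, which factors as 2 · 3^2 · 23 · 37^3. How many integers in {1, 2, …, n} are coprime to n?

φ(20970342) = 20970342 · (1 − 1/2) · (1 − 1/3) · (1 − 1/23) · (1 − 1/37)
       = 20970342 · 1584/5106 = 6505488.

6505488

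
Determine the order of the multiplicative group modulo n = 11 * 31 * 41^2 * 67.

φ(38405807) = 38405807 · (1 − 1/11) · (1 − 1/31) · (1 − 1/41) · (1 − 1/67)
       = 38405807 · 792000/936727 = 32472000.

32472000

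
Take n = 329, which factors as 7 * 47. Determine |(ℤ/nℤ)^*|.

φ(7) = 7 − 1 = 6.
φ(47) = 47 − 1 = 46.
Since φ is multiplicative, φ(329) = 6 · 46 = 276.

276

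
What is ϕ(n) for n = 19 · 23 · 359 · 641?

φ(100562003) = 100562003 · (1 − 1/19) · (1 − 1/23) · (1 − 1/359) · (1 − 1/641)
       = 100562003 · 90731520/100562003 = 90731520.

90731520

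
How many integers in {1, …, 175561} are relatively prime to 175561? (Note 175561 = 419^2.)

175142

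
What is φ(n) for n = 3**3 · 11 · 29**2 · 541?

78926400

φ(3^3) = 3^2·(3−1) = 9·2 = 18.
φ(11) = 11 − 1 = 10.
φ(29^2) = 29^2 − 29^1 = 841 − 29 = 812.
φ(541) = 541 − 1 = 540.
Since φ is multiplicative, φ(135129357) = 18 · 10 · 812 · 540 = 78926400.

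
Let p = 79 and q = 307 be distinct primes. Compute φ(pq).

φ(pq) = (p−1)(q−1) = 78 · 306 = 23868.

23868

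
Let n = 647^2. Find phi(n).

417962

φ(418609) = 418609 · (1 − 1/647)
       = 418609 · 646/647 = 417962.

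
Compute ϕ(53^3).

φ(148877) = 148877 · (1 − 1/53)
       = 148877 · 52/53 = 146068.

146068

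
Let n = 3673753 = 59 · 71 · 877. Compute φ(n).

φ(3673753) = 3673753 · (1 − 1/59) · (1 − 1/71) · (1 − 1/877)
       = 3673753 · 3556560/3673753 = 3556560.

3556560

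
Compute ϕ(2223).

1296

2223 = 3**2 * 13 * 19.
φ(3^2) = 3^1·(3−1) = 3·2 = 6.
φ(13) = 13 − 1 = 12.
φ(19) = 19 − 1 = 18.
φ(2223) = 6 × 12 × 18 = 1296.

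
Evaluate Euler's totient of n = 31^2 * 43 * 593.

23123520

φ(31^2) = 31^1·(31−1) = 31·30 = 930.
φ(43) = 43 − 1 = 42.
φ(593) = 593 − 1 = 592.
Since φ is multiplicative, φ(24504539) = 930 · 42 · 592 = 23123520.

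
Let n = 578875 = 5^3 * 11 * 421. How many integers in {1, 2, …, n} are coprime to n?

420000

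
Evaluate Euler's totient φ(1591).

Prime factorization: 1591 = 37 · 43.
φ(1591) = 1591 · (1 − 1/37) · (1 − 1/43)
       = 1591 · 1512/1591 = 1512.

1512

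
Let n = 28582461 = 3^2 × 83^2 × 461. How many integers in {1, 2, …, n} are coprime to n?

φ(3^2) = 3^2 − 3^1 = 9 − 3 = 6.
φ(83^2) = 83^1·(83−1) = 83·82 = 6806.
φ(461) = 461 − 1 = 460.
φ(28582461) = 6 × 6806 × 460 = 18784560.

18784560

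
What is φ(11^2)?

φ(11^2) = 11^1·(11−1) = 11·10 = 110.

110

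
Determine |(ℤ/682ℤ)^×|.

682 = 2 * 11 * 31.
φ(2) = 2 − 1 = 1.
φ(11) = 11 − 1 = 10.
φ(31) = 31 − 1 = 30.
Multiply: 1 · 10 · 30 = 300.

300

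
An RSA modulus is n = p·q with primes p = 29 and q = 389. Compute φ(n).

φ(29) = 29 − 1 = 28.
φ(389) = 389 − 1 = 388.
Multiply: 28 · 388 = 10864.

10864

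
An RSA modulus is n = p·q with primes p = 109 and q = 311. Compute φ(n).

33480

For distinct primes, φ(pq) = (p−1)(q−1) = 108 × 310 = 33480.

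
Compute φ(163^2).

26406

φ(26569) = 26569 · (1 − 1/163)
       = 26569 · 162/163 = 26406.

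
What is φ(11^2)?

φ(121) = 121 · (1 − 1/11)
       = 121 · 10/11 = 110.

110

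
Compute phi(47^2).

2162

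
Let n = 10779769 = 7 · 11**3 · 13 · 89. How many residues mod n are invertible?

7666560

φ(7) = 7 − 1 = 6.
φ(11^3) = 11^2·(11−1) = 121·10 = 1210.
φ(13) = 13 − 1 = 12.
φ(89) = 89 − 1 = 88.
φ(10779769) = 6 × 1210 × 12 × 88 = 7666560.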